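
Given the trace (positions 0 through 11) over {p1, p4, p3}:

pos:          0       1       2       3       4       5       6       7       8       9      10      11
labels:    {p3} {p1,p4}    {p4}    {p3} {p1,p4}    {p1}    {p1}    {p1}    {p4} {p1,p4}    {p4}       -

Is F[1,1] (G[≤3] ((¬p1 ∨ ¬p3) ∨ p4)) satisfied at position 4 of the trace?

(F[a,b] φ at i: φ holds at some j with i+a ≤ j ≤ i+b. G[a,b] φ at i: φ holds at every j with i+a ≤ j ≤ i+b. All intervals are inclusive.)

Holds

Check G[≤3] ((¬p1 ∨ ¬p3) ∨ p4) at each j in [5,5]:
  j=5: holds on [5,8]
Found at j=5 → formula holds.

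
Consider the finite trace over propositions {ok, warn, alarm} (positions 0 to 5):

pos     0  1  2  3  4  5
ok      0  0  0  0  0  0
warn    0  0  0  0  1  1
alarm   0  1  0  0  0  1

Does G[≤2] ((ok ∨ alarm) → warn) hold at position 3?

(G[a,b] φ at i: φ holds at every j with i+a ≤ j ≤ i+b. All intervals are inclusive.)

Check ((ok ∨ alarm) → warn) at every j in [3,5]:
  j=3: antecedent false → ✓
  j=4: antecedent false → ✓
  j=5: antecedent true; consequent true → ✓
All positions satisfy it → formula holds.

Holds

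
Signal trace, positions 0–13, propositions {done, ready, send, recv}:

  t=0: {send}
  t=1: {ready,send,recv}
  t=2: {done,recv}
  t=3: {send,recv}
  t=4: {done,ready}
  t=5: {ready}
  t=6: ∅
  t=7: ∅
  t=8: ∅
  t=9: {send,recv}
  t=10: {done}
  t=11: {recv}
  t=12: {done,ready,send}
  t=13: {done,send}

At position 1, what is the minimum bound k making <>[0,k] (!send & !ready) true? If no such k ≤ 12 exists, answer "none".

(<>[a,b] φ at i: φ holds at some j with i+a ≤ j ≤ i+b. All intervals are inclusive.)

Scan j = 1,2,… for (!send & !ready):
  j=1: fails
  j=2: holds
First hit at j=2, so smallest k = 2-1 = 1.

1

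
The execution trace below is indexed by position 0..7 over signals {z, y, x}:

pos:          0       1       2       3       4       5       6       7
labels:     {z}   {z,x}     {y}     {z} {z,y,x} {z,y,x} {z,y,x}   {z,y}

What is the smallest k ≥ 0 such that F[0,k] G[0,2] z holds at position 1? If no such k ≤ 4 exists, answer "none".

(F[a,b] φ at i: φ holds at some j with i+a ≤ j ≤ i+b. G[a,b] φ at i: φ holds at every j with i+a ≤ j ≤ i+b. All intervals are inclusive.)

Scan j = 1,2,… for G[0,2] z:
  j=1: fails
  j=2: fails
  j=3: holds
First hit at j=3, so smallest k = 3-1 = 2.

2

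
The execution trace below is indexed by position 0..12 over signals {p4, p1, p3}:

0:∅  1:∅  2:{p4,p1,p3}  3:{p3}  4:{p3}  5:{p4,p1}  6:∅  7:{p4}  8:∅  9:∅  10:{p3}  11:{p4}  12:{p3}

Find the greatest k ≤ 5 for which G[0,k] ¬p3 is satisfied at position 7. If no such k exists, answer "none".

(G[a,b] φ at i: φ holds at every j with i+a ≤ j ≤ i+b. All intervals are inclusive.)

2

¬p3 must hold from j=7 onward; find where it first fails.
  j=7: holds
  j=8: holds
  j=9: holds
  j=10: fails
Holds on [7,9], so largest k = 2.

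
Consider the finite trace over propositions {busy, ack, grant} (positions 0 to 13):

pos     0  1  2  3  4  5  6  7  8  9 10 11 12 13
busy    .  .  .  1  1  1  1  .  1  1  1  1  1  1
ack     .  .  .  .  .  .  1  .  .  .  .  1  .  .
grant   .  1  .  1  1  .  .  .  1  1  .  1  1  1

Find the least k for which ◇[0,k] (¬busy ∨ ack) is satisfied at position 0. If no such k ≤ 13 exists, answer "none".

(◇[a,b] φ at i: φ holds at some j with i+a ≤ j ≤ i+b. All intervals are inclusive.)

Scan j = 0,1,… for (¬busy ∨ ack):
  j=0: holds
First hit at j=0, so smallest k = 0-0 = 0.

0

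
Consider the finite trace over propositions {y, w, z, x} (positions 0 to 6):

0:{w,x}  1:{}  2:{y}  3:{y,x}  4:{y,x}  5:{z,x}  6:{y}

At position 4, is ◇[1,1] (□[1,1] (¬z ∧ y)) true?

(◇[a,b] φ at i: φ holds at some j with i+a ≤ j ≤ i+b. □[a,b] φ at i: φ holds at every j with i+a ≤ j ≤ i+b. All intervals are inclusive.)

True

Check □[1,1] (¬z ∧ y) at each j in [5,5]:
  j=5: holds on [6,6]
Found at j=5 → formula holds.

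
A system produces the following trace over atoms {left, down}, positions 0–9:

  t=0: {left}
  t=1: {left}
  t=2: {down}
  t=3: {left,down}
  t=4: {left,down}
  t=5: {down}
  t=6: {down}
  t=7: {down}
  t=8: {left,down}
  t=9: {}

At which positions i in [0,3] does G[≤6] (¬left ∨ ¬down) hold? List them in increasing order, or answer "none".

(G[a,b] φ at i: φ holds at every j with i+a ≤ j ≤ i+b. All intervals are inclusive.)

Evaluate at each i in [0,3]:
  i=0: ✗ (fails at j=3)
  i=1: ✗ (fails at j=3)
  i=2: ✗ (fails at j=3)
  i=3: ✗ (fails at j=3)

none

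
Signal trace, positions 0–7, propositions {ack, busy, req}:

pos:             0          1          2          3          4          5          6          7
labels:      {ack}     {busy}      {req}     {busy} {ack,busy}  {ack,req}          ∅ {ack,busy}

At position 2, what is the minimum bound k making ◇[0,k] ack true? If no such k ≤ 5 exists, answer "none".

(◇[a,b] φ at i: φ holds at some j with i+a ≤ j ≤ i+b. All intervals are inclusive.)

2

Scan j = 2,3,… for ack:
  j=2: fails
  j=3: fails
  j=4: holds
First hit at j=4, so smallest k = 4-2 = 2.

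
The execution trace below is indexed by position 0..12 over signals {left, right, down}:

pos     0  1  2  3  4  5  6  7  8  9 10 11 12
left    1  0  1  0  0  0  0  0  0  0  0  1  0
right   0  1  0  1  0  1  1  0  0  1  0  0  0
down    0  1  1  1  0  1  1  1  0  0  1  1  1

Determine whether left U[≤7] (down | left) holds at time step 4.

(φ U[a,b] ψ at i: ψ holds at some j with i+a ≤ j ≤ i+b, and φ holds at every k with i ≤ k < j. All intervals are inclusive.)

Need some j in [4,11] with (down | left), and left at every k in [4,j-1].
  j=4: (down | left) false.
  j=5: (down | left) holds, but left fails at k=4 → not this j.
  j=6: (down | left) holds, but left fails at k=4 → not this j.
  j=7: (down | left) holds, but left fails at k=4 → not this j.
  j=8: (down | left) false.
  j=9: (down | left) false.
  j=10: (down | left) holds, but left fails at k=4 → not this j.
  j=11: (down | left) holds, but left fails at k=4 → not this j.
No j in the window works → until fails.

False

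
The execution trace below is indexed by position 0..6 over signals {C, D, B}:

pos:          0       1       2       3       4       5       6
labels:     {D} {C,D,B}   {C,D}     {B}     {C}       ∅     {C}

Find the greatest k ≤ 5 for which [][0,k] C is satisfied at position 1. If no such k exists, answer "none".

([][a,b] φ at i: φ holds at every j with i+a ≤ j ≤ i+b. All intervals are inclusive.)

1

C must hold from j=1 onward; find where it first fails.
  j=1: holds
  j=2: holds
  j=3: fails
Holds on [1,2], so largest k = 1.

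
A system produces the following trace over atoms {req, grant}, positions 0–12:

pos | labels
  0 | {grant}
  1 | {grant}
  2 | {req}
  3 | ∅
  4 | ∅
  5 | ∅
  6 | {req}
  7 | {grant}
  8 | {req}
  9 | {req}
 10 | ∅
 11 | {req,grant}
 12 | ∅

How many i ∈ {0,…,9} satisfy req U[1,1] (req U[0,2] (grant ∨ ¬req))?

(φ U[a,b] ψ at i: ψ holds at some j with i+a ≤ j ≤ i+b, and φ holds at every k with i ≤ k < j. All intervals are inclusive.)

4

Evaluate at each i in [0,9]:
  i=0: ✗ (lhs fails at k=0 before rhs at j=1)
  i=1: ✗ (lhs fails at k=1 before rhs at j=2)
  i=2: ✓ (rhs at j=3; lhs holds on [2,2])
  i=3: ✗ (lhs fails at k=3 before rhs at j=4)
  i=4: ✗ (lhs fails at k=4 before rhs at j=5)
  i=5: ✗ (lhs fails at k=5 before rhs at j=6)
  i=6: ✓ (rhs at j=7; lhs holds on [6,6])
  i=7: ✗ (lhs fails at k=7 before rhs at j=8)
  i=8: ✓ (rhs at j=9; lhs holds on [8,8])
  i=9: ✓ (rhs at j=10; lhs holds on [9,9])
Positions where it holds: {2, 6, 8, 9} → 4.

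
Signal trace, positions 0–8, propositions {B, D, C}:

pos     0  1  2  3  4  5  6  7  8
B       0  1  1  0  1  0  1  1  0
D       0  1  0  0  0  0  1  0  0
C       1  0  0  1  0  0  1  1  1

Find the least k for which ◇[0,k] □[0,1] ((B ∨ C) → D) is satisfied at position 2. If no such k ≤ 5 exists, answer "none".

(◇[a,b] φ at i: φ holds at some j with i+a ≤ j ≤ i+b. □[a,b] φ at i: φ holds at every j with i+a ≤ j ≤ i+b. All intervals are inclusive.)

Scan j = 2,3,… for □[0,1] ((B ∨ C) → D):
  j=2: fails
  j=3: fails
  j=4: fails
  j=5: holds
First hit at j=5, so smallest k = 5-2 = 3.

3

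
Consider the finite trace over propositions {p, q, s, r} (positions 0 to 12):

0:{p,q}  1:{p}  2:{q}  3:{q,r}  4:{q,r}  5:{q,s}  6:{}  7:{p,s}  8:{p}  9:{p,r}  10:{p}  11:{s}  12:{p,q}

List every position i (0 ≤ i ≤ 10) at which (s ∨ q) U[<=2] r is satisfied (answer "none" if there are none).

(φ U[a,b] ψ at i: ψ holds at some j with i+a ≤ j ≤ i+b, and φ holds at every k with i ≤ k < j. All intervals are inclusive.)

Evaluate at each i in [0,10]:
  i=0: ✗ (no rhs in [0,2])
  i=1: ✗ (lhs fails at k=1 before rhs at j=3)
  i=2: ✓ (rhs at j=3; lhs holds on [2,2])
  i=3: ✓ (rhs at j=3)
  i=4: ✓ (rhs at j=4)
  i=5: ✗ (no rhs in [5,7])
  i=6: ✗ (no rhs in [6,8])
  i=7: ✗ (lhs fails at k=8 before rhs at j=9)
  i=8: ✗ (lhs fails at k=8 before rhs at j=9)
  i=9: ✓ (rhs at j=9)
  i=10: ✗ (no rhs in [10,12])

2, 3, 4, 9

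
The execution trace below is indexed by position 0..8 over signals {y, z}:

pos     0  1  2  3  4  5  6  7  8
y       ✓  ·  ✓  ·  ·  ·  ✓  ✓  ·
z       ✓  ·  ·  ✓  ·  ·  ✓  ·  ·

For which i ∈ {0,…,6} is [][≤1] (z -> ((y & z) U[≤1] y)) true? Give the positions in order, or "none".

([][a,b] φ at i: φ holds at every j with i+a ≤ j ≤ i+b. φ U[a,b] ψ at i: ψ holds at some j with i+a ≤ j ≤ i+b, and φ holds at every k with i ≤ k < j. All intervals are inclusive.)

0, 1, 4, 5, 6

Evaluate at each i in [0,6]:
  i=0: ✓ (all of [0,1])
  i=1: ✓ (all of [1,2])
  i=2: ✗ (fails at j=3)
  i=3: ✗ (fails at j=3)
  i=4: ✓ (all of [4,5])
  i=5: ✓ (all of [5,6])
  i=6: ✓ (all of [6,7])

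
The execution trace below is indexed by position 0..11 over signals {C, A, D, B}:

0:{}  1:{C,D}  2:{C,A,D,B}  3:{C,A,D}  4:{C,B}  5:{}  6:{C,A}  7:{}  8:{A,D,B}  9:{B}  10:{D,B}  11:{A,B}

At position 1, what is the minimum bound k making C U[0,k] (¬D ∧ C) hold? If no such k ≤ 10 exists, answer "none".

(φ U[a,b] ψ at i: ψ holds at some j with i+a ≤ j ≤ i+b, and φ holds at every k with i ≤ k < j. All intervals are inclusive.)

Need earliest j ≥ 1 with (¬D ∧ C), and C at every k in [1,j-1].
  j=1: rhs fails.
  j=2: rhs fails.
  j=3: rhs fails.
  j=4: rhs holds; lhs holds on [1,3]. k = 3.

3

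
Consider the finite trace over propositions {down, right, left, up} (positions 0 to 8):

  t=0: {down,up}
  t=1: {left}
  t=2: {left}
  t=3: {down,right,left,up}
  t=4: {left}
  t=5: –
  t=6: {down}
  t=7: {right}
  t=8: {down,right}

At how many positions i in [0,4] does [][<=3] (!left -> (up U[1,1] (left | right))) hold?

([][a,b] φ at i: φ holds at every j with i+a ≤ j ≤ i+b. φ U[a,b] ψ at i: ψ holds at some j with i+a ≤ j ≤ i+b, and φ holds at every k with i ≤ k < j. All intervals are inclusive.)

Evaluate at each i in [0,4]:
  i=0: ✓ (all of [0,3])
  i=1: ✓ (all of [1,4])
  i=2: ✗ (fails at j=5)
  i=3: ✗ (fails at j=5)
  i=4: ✗ (fails at j=5)
Positions where it holds: {0, 1} → 2.

2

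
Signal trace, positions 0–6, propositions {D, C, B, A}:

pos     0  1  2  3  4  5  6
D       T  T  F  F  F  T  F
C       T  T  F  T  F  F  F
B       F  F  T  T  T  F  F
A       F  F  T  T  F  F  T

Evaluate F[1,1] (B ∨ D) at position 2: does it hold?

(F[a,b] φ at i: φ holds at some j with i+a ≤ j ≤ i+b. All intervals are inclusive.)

Check (B ∨ D) at each j in [3,3]:
  j=3: true
Found at j=3 → formula holds.

Holds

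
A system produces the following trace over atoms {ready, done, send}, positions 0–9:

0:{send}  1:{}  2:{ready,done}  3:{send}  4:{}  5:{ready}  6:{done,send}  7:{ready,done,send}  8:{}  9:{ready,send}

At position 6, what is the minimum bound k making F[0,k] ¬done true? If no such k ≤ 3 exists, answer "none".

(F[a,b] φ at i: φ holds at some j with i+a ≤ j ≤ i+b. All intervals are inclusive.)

Scan j = 6,7,… for ¬done:
  j=6: fails
  j=7: fails
  j=8: holds
First hit at j=8, so smallest k = 8-6 = 2.

2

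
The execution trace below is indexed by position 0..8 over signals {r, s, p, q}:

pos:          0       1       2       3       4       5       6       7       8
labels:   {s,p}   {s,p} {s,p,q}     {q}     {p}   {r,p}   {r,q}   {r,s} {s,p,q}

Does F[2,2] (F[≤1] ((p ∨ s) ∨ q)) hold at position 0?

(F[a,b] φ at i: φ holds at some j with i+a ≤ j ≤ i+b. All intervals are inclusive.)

Check F[≤1] ((p ∨ s) ∨ q) at each j in [2,2]:
  j=2: holds (witness at 2)
Found at j=2 → formula holds.

Yes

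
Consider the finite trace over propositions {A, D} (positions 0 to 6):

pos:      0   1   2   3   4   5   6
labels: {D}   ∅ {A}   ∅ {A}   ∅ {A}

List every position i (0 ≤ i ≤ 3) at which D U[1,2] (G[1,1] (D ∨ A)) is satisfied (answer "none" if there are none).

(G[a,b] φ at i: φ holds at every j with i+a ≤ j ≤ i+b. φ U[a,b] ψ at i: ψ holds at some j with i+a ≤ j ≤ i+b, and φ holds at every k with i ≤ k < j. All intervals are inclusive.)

0

Evaluate at each i in [0,3]:
  i=0: ✓ (rhs at j=1; lhs holds on [0,0])
  i=1: ✗ (lhs fails at k=1 before rhs at j=3)
  i=2: ✗ (lhs fails at k=2 before rhs at j=3)
  i=3: ✗ (lhs fails at k=3 before rhs at j=5)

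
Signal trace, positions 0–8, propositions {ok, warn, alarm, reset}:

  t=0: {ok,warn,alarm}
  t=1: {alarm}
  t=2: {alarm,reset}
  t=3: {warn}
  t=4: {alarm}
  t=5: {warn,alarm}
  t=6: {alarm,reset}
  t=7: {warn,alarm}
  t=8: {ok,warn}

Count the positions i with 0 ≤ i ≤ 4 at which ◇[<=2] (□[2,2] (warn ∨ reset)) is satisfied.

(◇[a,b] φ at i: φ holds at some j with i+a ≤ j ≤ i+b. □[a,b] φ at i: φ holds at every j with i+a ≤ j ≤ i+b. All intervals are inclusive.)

Evaluate at each i in [0,4]:
  i=0: ✓ (witness j=0)
  i=1: ✓ (witness j=1)
  i=2: ✓ (witness j=3)
  i=3: ✓ (witness j=3)
  i=4: ✓ (witness j=4)
Positions where it holds: {0, 1, 2, 3, 4} → 5.

5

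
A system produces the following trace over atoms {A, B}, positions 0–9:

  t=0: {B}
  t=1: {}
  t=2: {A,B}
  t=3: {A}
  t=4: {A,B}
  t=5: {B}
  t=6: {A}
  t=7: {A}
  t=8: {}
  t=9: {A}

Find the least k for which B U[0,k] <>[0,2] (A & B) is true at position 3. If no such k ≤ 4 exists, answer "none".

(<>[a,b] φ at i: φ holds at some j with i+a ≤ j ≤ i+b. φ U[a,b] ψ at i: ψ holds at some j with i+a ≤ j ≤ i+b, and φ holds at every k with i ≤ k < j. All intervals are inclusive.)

Need earliest j ≥ 3 with <>[0,2] (A & B), and B at every k in [3,j-1].
  j=3: rhs holds (empty prefix). k = 0.

0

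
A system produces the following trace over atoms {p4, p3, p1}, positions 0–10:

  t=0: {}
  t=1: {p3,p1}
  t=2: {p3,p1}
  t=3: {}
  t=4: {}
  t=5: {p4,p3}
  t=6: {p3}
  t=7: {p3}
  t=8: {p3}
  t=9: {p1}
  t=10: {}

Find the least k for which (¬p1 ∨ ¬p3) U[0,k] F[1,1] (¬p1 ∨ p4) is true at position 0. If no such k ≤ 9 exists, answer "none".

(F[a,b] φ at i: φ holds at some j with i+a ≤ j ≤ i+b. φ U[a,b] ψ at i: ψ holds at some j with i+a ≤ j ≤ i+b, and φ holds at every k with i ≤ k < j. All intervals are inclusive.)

none

Need earliest j ≥ 0 with F[1,1] (¬p1 ∨ p4), and (¬p1 ∨ ¬p3) at every k in [0,j-1].
  j=0: rhs fails.
  j=1: rhs fails.
  j=2: rhs holds but lhs fails at k=1.
  j=3: rhs holds but lhs fails at k=1.
  j=4: rhs holds but lhs fails at k=1.
  j=5: rhs holds but lhs fails at k=1.
  j=6: rhs holds but lhs fails at k=1.
  j=7: rhs holds but lhs fails at k=1.
  j=8: rhs fails.
  j=9: rhs holds but lhs fails at k=1.
No witness within the range → none.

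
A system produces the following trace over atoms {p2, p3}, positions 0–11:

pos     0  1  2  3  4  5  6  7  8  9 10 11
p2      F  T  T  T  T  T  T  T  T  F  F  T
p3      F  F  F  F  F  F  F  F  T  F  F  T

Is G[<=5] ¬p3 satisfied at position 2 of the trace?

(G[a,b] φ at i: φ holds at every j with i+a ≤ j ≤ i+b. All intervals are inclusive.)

Holds

Check ¬p3 at every j in [2,7]:
  j=2: true
  j=3: true
  j=4: true
  j=5: true
  j=6: true
  j=7: true
All positions satisfy it → formula holds.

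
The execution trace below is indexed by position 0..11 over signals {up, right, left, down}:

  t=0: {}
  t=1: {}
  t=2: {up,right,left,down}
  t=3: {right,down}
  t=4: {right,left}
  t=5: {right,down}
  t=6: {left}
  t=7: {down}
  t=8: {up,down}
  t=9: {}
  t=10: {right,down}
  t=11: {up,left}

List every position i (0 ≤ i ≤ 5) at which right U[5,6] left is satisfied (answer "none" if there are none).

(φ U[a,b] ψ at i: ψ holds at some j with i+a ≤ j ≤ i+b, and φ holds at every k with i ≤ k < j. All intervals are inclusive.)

Evaluate at each i in [0,5]:
  i=0: ✗ (lhs fails at k=0 before rhs at j=6)
  i=1: ✗ (lhs fails at k=1 before rhs at j=6)
  i=2: ✗ (no rhs in [7,8])
  i=3: ✗ (no rhs in [8,9])
  i=4: ✗ (no rhs in [9,10])
  i=5: ✗ (lhs fails at k=6 before rhs at j=11)

none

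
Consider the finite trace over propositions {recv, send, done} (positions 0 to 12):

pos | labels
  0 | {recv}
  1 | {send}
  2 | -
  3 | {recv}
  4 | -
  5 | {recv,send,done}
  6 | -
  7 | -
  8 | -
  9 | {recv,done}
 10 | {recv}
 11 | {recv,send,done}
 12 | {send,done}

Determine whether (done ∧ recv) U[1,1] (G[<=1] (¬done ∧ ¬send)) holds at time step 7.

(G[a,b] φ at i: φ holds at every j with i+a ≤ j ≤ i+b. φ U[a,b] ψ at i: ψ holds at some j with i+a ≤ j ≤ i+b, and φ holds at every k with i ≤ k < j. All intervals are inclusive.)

Does not hold

Need some j in [8,8] with G[<=1] (¬done ∧ ¬send), and (done ∧ recv) at every k in [7,j-1].
  j=8: G[<=1] (¬done ∧ ¬send) — fails at 9.
No j in the window works → until fails.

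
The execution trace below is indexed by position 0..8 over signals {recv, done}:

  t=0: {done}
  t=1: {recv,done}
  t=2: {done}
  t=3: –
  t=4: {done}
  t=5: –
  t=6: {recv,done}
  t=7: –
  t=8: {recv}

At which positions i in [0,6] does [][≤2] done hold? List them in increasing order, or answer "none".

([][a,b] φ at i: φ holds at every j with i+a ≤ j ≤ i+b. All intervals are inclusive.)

0

Evaluate at each i in [0,6]:
  i=0: ✓ (all of [0,2])
  i=1: ✗ (fails at j=3)
  i=2: ✗ (fails at j=3)
  i=3: ✗ (fails at j=3)
  i=4: ✗ (fails at j=5)
  i=5: ✗ (fails at j=5)
  i=6: ✗ (fails at j=7)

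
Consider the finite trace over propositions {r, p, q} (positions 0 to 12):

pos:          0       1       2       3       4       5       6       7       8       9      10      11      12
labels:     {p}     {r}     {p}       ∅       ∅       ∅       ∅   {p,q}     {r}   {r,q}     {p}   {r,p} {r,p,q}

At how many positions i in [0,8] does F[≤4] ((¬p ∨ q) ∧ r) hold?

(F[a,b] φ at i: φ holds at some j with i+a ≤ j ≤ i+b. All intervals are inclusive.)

7

Evaluate at each i in [0,8]:
  i=0: ✓ (witness j=1)
  i=1: ✓ (witness j=1)
  i=2: ✗ (none in [2,6])
  i=3: ✗ (none in [3,7])
  i=4: ✓ (witness j=8)
  i=5: ✓ (witness j=8)
  i=6: ✓ (witness j=8)
  i=7: ✓ (witness j=8)
  i=8: ✓ (witness j=8)
Positions where it holds: {0, 1, 4, 5, 6, 7, 8} → 7.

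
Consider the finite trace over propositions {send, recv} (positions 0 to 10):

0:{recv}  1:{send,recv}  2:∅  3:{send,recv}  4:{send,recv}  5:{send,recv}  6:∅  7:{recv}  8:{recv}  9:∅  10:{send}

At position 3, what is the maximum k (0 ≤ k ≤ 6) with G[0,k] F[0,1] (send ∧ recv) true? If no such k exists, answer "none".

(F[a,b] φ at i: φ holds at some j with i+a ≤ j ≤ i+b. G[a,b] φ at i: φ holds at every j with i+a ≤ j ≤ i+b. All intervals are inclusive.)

2

F[0,1] (send ∧ recv) must hold from j=3 onward; find where it first fails.
  j=3: holds
  j=4: holds
  j=5: holds
  j=6: fails
Holds on [3,5], so largest k = 2.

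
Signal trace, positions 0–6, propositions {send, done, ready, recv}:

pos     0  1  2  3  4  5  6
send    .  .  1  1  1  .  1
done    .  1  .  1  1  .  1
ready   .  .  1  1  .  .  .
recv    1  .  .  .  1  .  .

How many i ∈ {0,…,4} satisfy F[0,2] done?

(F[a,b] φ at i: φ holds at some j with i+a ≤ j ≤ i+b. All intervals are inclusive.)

5

Evaluate at each i in [0,4]:
  i=0: ✓ (witness j=1)
  i=1: ✓ (witness j=1)
  i=2: ✓ (witness j=3)
  i=3: ✓ (witness j=3)
  i=4: ✓ (witness j=4)
Positions where it holds: {0, 1, 2, 3, 4} → 5.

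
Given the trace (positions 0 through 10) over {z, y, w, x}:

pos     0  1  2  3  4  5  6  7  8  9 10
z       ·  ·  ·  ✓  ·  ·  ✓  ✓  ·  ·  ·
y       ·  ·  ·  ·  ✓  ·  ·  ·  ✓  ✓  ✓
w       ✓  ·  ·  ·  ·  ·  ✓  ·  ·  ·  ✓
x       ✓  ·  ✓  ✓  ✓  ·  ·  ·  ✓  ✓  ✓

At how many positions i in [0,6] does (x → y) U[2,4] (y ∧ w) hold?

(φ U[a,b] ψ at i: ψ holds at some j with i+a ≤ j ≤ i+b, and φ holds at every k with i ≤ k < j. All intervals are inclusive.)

Evaluate at each i in [0,6]:
  i=0: ✗ (no rhs in [2,4])
  i=1: ✗ (no rhs in [3,5])
  i=2: ✗ (no rhs in [4,6])
  i=3: ✗ (no rhs in [5,7])
  i=4: ✗ (no rhs in [6,8])
  i=5: ✗ (no rhs in [7,9])
  i=6: ✓ (rhs at j=10; lhs holds on [6,9])
Positions where it holds: {6} → 1.

1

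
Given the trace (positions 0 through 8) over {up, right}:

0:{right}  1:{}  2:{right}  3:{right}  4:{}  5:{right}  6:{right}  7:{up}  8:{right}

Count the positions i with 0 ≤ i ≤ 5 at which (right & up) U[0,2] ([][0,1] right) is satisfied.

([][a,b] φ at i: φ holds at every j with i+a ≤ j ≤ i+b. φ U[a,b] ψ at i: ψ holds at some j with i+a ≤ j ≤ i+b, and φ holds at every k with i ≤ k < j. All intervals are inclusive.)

2

Evaluate at each i in [0,5]:
  i=0: ✗ (lhs fails at k=0 before rhs at j=2)
  i=1: ✗ (lhs fails at k=1 before rhs at j=2)
  i=2: ✓ (rhs at j=2)
  i=3: ✗ (lhs fails at k=3 before rhs at j=5)
  i=4: ✗ (lhs fails at k=4 before rhs at j=5)
  i=5: ✓ (rhs at j=5)
Positions where it holds: {2, 5} → 2.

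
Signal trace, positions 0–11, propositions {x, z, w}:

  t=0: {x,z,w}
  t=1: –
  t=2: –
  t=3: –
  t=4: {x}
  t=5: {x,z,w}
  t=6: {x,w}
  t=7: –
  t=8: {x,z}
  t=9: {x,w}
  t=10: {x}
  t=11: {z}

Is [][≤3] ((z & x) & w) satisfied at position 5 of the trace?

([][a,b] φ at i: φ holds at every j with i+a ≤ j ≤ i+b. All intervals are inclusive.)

False

Check ((z & x) & w) at every j in [5,8]:
  j=5: true
  j=6: false
  j=7: false
  j=8: false
Fails at j=6 → formula fails.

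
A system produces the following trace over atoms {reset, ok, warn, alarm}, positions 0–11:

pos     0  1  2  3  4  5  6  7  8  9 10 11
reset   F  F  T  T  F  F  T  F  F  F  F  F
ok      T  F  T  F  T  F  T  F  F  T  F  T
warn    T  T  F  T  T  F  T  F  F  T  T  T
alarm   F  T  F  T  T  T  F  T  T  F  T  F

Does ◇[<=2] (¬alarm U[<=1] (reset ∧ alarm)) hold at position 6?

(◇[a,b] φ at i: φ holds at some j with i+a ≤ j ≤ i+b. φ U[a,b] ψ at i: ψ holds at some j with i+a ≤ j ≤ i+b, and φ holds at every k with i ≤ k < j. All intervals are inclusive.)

Check (¬alarm U[<=1] (reset ∧ alarm)) at each j in [6,8]:
  j=6: fails
  j=7: fails
  j=8: fails
No position in the window satisfies it → formula fails.

No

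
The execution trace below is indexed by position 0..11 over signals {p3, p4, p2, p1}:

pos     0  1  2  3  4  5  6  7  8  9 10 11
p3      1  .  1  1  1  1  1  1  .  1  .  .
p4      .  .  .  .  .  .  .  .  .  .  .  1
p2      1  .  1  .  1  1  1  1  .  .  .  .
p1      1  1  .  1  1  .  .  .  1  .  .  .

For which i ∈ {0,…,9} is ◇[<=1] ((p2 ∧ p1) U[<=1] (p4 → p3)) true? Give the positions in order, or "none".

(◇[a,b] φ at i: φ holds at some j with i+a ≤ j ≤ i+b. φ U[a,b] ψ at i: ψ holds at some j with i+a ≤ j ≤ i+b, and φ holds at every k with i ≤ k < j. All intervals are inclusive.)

Evaluate at each i in [0,9]:
  i=0: ✓ (witness j=0)
  i=1: ✓ (witness j=1)
  i=2: ✓ (witness j=2)
  i=3: ✓ (witness j=3)
  i=4: ✓ (witness j=4)
  i=5: ✓ (witness j=5)
  i=6: ✓ (witness j=6)
  i=7: ✓ (witness j=7)
  i=8: ✓ (witness j=8)
  i=9: ✓ (witness j=9)

0, 1, 2, 3, 4, 5, 6, 7, 8, 9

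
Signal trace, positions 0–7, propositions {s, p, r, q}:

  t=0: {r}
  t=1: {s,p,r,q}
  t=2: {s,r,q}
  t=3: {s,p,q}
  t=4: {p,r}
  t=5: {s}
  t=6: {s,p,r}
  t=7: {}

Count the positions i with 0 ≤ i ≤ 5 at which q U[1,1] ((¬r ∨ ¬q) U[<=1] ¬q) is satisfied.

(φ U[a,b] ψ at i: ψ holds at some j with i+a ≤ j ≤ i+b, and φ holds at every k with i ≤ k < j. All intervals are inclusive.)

2

Evaluate at each i in [0,5]:
  i=0: ✗ (no rhs in [1,1])
  i=1: ✗ (no rhs in [2,2])
  i=2: ✓ (rhs at j=3; lhs holds on [2,2])
  i=3: ✓ (rhs at j=4; lhs holds on [3,3])
  i=4: ✗ (lhs fails at k=4 before rhs at j=5)
  i=5: ✗ (lhs fails at k=5 before rhs at j=6)
Positions where it holds: {2, 3} → 2.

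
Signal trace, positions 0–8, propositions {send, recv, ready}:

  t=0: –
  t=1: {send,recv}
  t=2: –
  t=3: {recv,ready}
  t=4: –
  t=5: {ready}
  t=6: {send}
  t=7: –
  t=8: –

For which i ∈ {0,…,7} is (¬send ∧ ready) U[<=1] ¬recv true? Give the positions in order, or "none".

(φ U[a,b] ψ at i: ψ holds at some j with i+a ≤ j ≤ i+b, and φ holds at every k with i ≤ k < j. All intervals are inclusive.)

Evaluate at each i in [0,7]:
  i=0: ✓ (rhs at j=0)
  i=1: ✗ (lhs fails at k=1 before rhs at j=2)
  i=2: ✓ (rhs at j=2)
  i=3: ✓ (rhs at j=4; lhs holds on [3,3])
  i=4: ✓ (rhs at j=4)
  i=5: ✓ (rhs at j=5)
  i=6: ✓ (rhs at j=6)
  i=7: ✓ (rhs at j=7)

0, 2, 3, 4, 5, 6, 7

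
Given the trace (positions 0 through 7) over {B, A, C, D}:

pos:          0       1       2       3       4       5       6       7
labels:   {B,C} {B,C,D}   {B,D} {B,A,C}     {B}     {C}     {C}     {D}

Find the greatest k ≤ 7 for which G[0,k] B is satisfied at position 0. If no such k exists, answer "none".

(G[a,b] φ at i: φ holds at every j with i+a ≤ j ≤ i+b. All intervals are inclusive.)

4

B must hold from j=0 onward; find where it first fails.
  j=0: holds
  j=1: holds
  j=2: holds
  j=3: holds
  j=4: holds
  j=5: fails
Holds on [0,4], so largest k = 4.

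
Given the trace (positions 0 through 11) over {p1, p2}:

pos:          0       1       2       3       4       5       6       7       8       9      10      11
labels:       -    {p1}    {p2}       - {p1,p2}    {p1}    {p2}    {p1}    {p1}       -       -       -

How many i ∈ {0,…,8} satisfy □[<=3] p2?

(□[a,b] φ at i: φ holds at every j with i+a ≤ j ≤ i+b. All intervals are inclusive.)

Evaluate at each i in [0,8]:
  i=0: ✗ (fails at j=0)
  i=1: ✗ (fails at j=1)
  i=2: ✗ (fails at j=3)
  i=3: ✗ (fails at j=3)
  i=4: ✗ (fails at j=5)
  i=5: ✗ (fails at j=5)
  i=6: ✗ (fails at j=7)
  i=7: ✗ (fails at j=7)
  i=8: ✗ (fails at j=8)
Positions where it holds: {} → 0.

0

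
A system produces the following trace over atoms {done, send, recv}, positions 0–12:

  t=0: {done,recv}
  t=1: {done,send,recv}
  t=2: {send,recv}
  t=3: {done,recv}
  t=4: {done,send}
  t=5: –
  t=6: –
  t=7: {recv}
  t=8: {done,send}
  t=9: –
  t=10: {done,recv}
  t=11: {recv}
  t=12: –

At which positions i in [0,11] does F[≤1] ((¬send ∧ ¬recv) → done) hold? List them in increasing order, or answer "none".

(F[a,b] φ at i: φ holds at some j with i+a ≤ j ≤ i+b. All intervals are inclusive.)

0, 1, 2, 3, 4, 6, 7, 8, 9, 10, 11

Evaluate at each i in [0,11]:
  i=0: ✓ (witness j=0)
  i=1: ✓ (witness j=1)
  i=2: ✓ (witness j=2)
  i=3: ✓ (witness j=3)
  i=4: ✓ (witness j=4)
  i=5: ✗ (none in [5,6])
  i=6: ✓ (witness j=7)
  i=7: ✓ (witness j=7)
  i=8: ✓ (witness j=8)
  i=9: ✓ (witness j=10)
  i=10: ✓ (witness j=10)
  i=11: ✓ (witness j=11)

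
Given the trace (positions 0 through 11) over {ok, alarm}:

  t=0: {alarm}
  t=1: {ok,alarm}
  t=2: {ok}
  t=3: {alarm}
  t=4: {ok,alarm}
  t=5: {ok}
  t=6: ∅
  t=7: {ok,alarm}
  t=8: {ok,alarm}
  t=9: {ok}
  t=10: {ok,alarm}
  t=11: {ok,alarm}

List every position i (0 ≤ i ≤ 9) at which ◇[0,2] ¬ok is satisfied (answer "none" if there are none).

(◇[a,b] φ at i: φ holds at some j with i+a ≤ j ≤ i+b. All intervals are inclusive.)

0, 1, 2, 3, 4, 5, 6

Evaluate at each i in [0,9]:
  i=0: ✓ (witness j=0)
  i=1: ✓ (witness j=3)
  i=2: ✓ (witness j=3)
  i=3: ✓ (witness j=3)
  i=4: ✓ (witness j=6)
  i=5: ✓ (witness j=6)
  i=6: ✓ (witness j=6)
  i=7: ✗ (none in [7,9])
  i=8: ✗ (none in [8,10])
  i=9: ✗ (none in [9,11])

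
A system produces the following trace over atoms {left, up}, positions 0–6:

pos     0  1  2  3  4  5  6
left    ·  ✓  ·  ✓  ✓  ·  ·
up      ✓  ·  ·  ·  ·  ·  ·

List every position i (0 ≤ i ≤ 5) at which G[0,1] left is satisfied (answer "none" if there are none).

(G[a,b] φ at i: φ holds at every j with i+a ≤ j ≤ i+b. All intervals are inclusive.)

3

Evaluate at each i in [0,5]:
  i=0: ✗ (fails at j=0)
  i=1: ✗ (fails at j=2)
  i=2: ✗ (fails at j=2)
  i=3: ✓ (all of [3,4])
  i=4: ✗ (fails at j=5)
  i=5: ✗ (fails at j=5)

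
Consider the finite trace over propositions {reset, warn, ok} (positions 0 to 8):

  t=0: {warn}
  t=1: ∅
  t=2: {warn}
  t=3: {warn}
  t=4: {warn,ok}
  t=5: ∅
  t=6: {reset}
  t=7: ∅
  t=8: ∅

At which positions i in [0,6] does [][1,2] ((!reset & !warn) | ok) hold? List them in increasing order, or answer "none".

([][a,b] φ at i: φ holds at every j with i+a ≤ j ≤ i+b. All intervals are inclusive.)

Evaluate at each i in [0,6]:
  i=0: ✗ (fails at j=2)
  i=1: ✗ (fails at j=2)
  i=2: ✗ (fails at j=3)
  i=3: ✓ (all of [4,5])
  i=4: ✗ (fails at j=6)
  i=5: ✗ (fails at j=6)
  i=6: ✓ (all of [7,8])

3, 6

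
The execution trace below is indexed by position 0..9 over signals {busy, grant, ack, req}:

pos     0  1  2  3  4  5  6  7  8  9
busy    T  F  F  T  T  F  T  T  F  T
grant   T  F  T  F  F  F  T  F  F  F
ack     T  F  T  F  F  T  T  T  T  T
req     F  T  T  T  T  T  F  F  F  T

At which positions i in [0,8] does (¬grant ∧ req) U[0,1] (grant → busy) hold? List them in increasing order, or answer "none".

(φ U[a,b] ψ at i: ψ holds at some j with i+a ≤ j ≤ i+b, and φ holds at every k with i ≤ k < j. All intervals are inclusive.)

Evaluate at each i in [0,8]:
  i=0: ✓ (rhs at j=0)
  i=1: ✓ (rhs at j=1)
  i=2: ✗ (lhs fails at k=2 before rhs at j=3)
  i=3: ✓ (rhs at j=3)
  i=4: ✓ (rhs at j=4)
  i=5: ✓ (rhs at j=5)
  i=6: ✓ (rhs at j=6)
  i=7: ✓ (rhs at j=7)
  i=8: ✓ (rhs at j=8)

0, 1, 3, 4, 5, 6, 7, 8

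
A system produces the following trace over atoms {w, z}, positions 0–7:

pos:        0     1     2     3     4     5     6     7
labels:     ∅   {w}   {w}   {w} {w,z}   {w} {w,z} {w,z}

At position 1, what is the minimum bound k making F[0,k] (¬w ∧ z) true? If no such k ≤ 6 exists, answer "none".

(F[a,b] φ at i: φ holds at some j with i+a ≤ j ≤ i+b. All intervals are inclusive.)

none

Scan j = 1,2,… for (¬w ∧ z):
  j=1: fails
  j=2: fails
  j=3: fails
  j=4: fails
  j=5: fails
  j=6: fails
  j=7: fails
No j in [1,7] satisfies it → none.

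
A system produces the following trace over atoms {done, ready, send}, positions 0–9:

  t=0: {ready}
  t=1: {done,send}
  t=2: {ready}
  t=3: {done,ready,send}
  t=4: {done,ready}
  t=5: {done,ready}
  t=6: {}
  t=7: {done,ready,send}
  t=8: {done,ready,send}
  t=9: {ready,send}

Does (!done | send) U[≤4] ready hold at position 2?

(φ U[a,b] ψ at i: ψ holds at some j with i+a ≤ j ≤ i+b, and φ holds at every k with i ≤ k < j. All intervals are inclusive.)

Yes

Need some j in [2,6] with ready, and (!done | send) at every k in [2,j-1].
  j=2: ready holds; no prefix to check → satisfied.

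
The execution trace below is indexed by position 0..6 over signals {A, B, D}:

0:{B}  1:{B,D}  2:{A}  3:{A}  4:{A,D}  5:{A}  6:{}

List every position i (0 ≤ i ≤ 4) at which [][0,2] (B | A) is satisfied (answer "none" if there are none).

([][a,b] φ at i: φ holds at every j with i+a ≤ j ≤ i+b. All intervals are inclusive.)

0, 1, 2, 3

Evaluate at each i in [0,4]:
  i=0: ✓ (all of [0,2])
  i=1: ✓ (all of [1,3])
  i=2: ✓ (all of [2,4])
  i=3: ✓ (all of [3,5])
  i=4: ✗ (fails at j=6)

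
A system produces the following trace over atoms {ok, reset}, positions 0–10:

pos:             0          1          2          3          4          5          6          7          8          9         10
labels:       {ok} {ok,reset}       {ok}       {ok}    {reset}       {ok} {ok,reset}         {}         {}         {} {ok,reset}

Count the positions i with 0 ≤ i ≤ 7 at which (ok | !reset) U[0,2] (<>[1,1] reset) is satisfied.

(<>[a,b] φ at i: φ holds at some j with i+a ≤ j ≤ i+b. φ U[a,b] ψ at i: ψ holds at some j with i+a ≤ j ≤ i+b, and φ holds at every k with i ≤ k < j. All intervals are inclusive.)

6

Evaluate at each i in [0,7]:
  i=0: ✓ (rhs at j=0)
  i=1: ✓ (rhs at j=3; lhs holds on [1,2])
  i=2: ✓ (rhs at j=3; lhs holds on [2,2])
  i=3: ✓ (rhs at j=3)
  i=4: ✗ (lhs fails at k=4 before rhs at j=5)
  i=5: ✓ (rhs at j=5)
  i=6: ✗ (no rhs in [6,8])
  i=7: ✓ (rhs at j=9; lhs holds on [7,8])
Positions where it holds: {0, 1, 2, 3, 5, 7} → 6.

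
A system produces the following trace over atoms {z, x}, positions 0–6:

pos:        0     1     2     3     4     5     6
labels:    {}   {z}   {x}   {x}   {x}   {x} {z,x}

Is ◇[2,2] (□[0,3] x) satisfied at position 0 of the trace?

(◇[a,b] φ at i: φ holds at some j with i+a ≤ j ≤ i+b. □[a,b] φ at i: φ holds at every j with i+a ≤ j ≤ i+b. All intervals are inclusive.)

Check □[0,3] x at each j in [2,2]:
  j=2: holds on [2,5]
Found at j=2 → formula holds.

Holds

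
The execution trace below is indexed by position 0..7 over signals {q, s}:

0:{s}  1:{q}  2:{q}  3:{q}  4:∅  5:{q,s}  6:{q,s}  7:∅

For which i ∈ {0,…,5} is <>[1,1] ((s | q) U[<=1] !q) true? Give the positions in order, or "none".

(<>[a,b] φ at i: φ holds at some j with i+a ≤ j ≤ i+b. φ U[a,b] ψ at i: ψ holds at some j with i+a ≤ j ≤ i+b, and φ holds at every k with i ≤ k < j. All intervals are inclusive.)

2, 3, 5

Evaluate at each i in [0,5]:
  i=0: ✗ (none in [1,1])
  i=1: ✗ (none in [2,2])
  i=2: ✓ (witness j=3)
  i=3: ✓ (witness j=4)
  i=4: ✗ (none in [5,5])
  i=5: ✓ (witness j=6)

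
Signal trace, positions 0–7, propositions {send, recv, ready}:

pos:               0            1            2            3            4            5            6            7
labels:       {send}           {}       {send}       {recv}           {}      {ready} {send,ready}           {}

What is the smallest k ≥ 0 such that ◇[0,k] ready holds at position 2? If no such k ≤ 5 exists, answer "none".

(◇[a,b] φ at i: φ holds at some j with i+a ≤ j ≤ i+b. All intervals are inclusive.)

Scan j = 2,3,… for ready:
  j=2: fails
  j=3: fails
  j=4: fails
  j=5: holds
First hit at j=5, so smallest k = 5-2 = 3.

3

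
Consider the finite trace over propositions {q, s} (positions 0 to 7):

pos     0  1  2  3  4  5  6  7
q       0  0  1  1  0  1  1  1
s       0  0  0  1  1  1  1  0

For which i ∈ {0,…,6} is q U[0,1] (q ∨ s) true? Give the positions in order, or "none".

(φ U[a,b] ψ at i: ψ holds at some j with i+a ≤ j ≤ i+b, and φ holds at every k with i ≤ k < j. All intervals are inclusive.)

Evaluate at each i in [0,6]:
  i=0: ✗ (no rhs in [0,1])
  i=1: ✗ (lhs fails at k=1 before rhs at j=2)
  i=2: ✓ (rhs at j=2)
  i=3: ✓ (rhs at j=3)
  i=4: ✓ (rhs at j=4)
  i=5: ✓ (rhs at j=5)
  i=6: ✓ (rhs at j=6)

2, 3, 4, 5, 6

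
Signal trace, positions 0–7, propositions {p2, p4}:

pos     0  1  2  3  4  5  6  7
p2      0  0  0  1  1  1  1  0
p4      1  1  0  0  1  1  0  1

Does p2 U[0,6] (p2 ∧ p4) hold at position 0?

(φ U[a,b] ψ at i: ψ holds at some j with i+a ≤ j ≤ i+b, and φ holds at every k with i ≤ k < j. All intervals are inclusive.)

Does not hold

Need some j in [0,6] with (p2 ∧ p4), and p2 at every k in [0,j-1].
  j=0: (p2 ∧ p4) false.
  j=1: (p2 ∧ p4) false.
  j=2: (p2 ∧ p4) false.
  j=3: (p2 ∧ p4) false.
  j=4: (p2 ∧ p4) holds, but p2 fails at k=0 → not this j.
  j=5: (p2 ∧ p4) holds, but p2 fails at k=0 → not this j.
  j=6: (p2 ∧ p4) false.
No j in the window works → until fails.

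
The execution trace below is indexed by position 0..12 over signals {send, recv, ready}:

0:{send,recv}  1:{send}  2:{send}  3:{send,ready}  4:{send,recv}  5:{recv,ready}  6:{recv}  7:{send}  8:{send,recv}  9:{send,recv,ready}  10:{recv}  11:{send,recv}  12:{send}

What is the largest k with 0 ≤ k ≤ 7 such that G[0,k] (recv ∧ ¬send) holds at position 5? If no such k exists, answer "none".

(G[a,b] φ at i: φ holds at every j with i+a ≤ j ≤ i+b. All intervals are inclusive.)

1

(recv ∧ ¬send) must hold from j=5 onward; find where it first fails.
  j=5: holds
  j=6: holds
  j=7: fails
Holds on [5,6], so largest k = 1.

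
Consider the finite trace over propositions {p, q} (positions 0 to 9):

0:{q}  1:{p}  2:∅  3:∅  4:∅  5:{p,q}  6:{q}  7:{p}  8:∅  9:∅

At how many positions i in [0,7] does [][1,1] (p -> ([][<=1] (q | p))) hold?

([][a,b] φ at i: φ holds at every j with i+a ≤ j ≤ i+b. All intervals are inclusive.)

Evaluate at each i in [0,7]:
  i=0: ✗ (fails at j=1)
  i=1: ✓ (all of [2,2])
  i=2: ✓ (all of [3,3])
  i=3: ✓ (all of [4,4])
  i=4: ✓ (all of [5,5])
  i=5: ✓ (all of [6,6])
  i=6: ✗ (fails at j=7)
  i=7: ✓ (all of [8,8])
Positions where it holds: {1, 2, 3, 4, 5, 7} → 6.

6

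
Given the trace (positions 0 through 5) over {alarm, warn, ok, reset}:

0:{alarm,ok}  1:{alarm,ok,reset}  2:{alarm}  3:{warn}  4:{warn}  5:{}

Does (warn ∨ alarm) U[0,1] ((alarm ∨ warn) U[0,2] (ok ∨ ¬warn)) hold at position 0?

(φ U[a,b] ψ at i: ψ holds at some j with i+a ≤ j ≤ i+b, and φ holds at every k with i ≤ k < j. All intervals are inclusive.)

True

Need some j in [0,1] with ((alarm ∨ warn) U[0,2] (ok ∨ ¬warn)), and (warn ∨ alarm) at every k in [0,j-1].
  j=0: ((alarm ∨ warn) U[0,2] (ok ∨ ¬warn)) holds; no prefix to check → satisfied.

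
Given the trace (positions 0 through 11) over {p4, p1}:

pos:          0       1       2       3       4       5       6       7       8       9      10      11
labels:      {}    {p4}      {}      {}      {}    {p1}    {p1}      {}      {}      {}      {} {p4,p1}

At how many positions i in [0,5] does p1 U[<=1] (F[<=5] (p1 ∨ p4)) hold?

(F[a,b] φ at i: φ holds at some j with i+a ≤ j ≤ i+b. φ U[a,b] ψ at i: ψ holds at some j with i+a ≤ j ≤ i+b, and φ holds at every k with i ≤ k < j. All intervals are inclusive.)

Evaluate at each i in [0,5]:
  i=0: ✓ (rhs at j=0)
  i=1: ✓ (rhs at j=1)
  i=2: ✓ (rhs at j=2)
  i=3: ✓ (rhs at j=3)
  i=4: ✓ (rhs at j=4)
  i=5: ✓ (rhs at j=5)
Positions where it holds: {0, 1, 2, 3, 4, 5} → 6.

6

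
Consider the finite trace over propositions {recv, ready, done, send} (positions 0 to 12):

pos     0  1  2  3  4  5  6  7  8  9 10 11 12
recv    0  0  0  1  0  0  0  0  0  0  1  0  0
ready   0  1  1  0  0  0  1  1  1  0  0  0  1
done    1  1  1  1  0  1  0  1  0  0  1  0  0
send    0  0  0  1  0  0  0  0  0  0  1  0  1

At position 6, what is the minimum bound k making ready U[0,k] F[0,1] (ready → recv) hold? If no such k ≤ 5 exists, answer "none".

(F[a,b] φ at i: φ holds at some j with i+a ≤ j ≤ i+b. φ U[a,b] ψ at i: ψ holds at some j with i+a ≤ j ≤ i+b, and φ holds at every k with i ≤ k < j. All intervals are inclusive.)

2

Need earliest j ≥ 6 with F[0,1] (ready → recv), and ready at every k in [6,j-1].
  j=6: rhs fails.
  j=7: rhs fails.
  j=8: rhs holds; lhs holds on [6,7]. k = 2.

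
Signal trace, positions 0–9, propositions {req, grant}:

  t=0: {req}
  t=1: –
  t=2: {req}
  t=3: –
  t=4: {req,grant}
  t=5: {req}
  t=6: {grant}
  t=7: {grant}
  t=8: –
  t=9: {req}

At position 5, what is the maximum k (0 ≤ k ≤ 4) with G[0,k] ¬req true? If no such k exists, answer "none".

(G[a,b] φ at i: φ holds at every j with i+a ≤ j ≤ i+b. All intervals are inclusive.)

none

¬req must hold from j=5 onward; find where it first fails.
  j=5: fails → no k works.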